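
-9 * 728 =-6552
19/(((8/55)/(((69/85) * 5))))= 72105/136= 530.18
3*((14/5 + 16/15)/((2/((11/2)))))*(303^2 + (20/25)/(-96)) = 3514448201/1200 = 2928706.83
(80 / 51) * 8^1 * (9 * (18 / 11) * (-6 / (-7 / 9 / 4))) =7464960 / 1309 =5702.80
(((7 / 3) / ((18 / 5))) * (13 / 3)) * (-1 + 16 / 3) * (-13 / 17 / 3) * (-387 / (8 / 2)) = 3306485 / 11016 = 300.15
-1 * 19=-19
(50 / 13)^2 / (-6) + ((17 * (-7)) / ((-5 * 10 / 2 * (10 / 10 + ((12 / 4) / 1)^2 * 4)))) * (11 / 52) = -4573949 / 1875900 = -2.44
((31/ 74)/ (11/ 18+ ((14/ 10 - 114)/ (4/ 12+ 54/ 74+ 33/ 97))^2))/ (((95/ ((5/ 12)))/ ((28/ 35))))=106151074665/ 465023889315907139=0.00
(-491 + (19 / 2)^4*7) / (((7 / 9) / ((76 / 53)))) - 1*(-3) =154655313 / 1484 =104215.17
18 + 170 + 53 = 241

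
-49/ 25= -1.96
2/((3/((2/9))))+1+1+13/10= 3.45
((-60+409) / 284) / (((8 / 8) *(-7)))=-349 / 1988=-0.18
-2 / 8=-1 / 4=-0.25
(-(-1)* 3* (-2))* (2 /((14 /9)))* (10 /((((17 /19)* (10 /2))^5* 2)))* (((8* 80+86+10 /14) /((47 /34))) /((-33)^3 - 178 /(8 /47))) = 5441435544816 /17783974782783125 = 0.00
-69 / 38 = -1.82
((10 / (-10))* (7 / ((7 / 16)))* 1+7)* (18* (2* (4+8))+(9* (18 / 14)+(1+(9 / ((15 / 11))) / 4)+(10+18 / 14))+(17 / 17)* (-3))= -572679 / 140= -4090.56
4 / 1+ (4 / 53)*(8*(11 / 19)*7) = 6492 / 1007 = 6.45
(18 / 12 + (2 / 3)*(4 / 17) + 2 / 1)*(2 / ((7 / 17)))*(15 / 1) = 1865 / 7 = 266.43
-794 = -794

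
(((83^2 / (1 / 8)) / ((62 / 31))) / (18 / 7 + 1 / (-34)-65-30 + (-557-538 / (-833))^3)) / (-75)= 31855261603144 / 14930710427909304675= 0.00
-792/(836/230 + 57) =-91080/6973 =-13.06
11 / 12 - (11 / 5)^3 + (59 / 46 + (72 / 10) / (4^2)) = -68989 / 8625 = -8.00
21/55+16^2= 14101/55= 256.38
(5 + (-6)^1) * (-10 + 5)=5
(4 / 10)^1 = 2 / 5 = 0.40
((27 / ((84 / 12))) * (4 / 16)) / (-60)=-0.02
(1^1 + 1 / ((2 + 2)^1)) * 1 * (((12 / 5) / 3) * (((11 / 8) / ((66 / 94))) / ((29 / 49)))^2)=5303809 / 484416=10.95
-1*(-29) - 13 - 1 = 15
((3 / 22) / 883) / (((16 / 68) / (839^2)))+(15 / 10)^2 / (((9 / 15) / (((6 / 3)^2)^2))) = 40562211 / 77704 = 522.01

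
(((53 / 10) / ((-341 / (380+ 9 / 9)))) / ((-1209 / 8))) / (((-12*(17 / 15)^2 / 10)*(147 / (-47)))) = 15817850 / 1946047103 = 0.01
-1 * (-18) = 18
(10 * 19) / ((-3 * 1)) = -190 / 3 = -63.33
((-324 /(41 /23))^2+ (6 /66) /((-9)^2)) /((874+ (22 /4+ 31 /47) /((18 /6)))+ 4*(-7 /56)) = 2325526373615 /61634774421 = 37.73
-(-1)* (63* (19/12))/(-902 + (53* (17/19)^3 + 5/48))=-4691556/40633471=-0.12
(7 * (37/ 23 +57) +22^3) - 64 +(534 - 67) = 263609/ 23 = 11461.26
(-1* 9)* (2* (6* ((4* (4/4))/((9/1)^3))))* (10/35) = -32/189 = -0.17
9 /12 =3 /4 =0.75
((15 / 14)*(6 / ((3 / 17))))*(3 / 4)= 765 / 28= 27.32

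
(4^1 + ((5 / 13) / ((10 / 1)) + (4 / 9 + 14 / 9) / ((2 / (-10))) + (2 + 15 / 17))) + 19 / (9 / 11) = 80129 / 3978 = 20.14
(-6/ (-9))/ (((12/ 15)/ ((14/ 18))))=35/ 54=0.65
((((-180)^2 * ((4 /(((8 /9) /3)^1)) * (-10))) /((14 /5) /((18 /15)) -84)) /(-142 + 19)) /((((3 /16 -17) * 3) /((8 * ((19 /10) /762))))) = 11819520 /68633467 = 0.17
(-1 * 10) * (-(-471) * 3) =-14130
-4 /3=-1.33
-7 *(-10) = 70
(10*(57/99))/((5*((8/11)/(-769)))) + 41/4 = -3622/3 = -1207.33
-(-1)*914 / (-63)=-914 / 63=-14.51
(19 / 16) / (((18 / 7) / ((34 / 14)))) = 323 / 288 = 1.12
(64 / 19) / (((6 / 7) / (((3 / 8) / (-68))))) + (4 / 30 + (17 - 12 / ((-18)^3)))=13432387 / 784890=17.11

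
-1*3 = -3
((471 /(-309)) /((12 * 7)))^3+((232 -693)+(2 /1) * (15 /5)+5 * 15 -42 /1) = -273314069996869 /647663663808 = -422.00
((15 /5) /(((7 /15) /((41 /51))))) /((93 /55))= 11275 /3689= 3.06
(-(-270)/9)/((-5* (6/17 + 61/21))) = -2142/1163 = -1.84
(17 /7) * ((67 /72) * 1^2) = 1139 /504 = 2.26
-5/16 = -0.31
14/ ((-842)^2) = 7/ 354482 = 0.00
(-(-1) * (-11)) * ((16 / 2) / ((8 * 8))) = -11 / 8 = -1.38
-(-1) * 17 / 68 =1 / 4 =0.25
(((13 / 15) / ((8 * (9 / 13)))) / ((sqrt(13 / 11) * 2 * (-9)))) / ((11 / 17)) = -221 * sqrt(143) / 213840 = -0.01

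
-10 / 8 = -5 / 4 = -1.25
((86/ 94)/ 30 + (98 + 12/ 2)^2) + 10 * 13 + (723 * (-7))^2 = 36130780513/ 1410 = 25624667.03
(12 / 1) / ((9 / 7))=28 / 3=9.33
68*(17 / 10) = 578 / 5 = 115.60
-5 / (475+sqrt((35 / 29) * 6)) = -13775 / 1308583+sqrt(6090) / 1308583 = -0.01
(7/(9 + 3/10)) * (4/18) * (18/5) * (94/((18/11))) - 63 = -23779/837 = -28.41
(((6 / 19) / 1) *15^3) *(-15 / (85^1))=-60750 / 323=-188.08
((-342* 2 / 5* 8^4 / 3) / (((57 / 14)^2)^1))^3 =-33115249535031967744 / 23149125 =-1430518412036.39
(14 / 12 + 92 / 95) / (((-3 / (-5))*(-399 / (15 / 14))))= -6085 / 636804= -0.01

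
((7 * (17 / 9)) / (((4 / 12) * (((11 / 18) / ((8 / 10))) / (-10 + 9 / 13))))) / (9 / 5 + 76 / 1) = -31416 / 5057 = -6.21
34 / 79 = 0.43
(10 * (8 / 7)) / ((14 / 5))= 200 / 49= 4.08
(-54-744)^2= 636804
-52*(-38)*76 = 150176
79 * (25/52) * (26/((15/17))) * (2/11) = 6715/33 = 203.48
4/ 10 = 2/ 5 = 0.40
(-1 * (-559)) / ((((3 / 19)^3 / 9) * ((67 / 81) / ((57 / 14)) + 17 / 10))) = 59008045590 / 87869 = 671545.66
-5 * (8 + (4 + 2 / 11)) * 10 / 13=-6700 / 143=-46.85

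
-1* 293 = -293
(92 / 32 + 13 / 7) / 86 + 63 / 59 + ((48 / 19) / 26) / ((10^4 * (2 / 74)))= 49268033117 / 43864730000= 1.12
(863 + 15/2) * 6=5223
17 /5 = 3.40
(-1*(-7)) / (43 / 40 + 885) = 280 / 35443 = 0.01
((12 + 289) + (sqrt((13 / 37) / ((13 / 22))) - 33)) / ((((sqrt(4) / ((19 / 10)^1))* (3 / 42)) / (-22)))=-392084 / 5 - 1463* sqrt(814) / 185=-78642.42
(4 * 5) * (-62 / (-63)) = 1240 / 63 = 19.68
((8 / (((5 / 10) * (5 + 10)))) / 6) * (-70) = -112 / 9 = -12.44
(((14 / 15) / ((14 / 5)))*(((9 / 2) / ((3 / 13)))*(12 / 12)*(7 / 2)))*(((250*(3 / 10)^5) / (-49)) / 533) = -243 / 459200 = -0.00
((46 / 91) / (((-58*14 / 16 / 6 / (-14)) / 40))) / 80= 1104 / 2639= 0.42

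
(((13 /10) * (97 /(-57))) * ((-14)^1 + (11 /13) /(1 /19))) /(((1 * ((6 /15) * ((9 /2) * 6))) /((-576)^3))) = 81302581.89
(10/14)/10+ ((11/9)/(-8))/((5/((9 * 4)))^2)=-2747/350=-7.85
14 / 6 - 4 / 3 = 1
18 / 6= 3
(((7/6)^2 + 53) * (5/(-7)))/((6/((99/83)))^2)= -1183985/771568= -1.53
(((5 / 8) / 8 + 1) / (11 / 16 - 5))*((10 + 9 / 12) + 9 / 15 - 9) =-47 / 80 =-0.59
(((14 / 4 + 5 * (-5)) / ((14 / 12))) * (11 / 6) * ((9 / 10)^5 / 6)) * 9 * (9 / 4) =-754114779 / 11200000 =-67.33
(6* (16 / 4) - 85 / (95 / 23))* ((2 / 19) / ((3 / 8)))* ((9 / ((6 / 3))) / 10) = 156 / 361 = 0.43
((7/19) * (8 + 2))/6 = 35/57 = 0.61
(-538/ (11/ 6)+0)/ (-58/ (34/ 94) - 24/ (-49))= 1344462/ 732413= 1.84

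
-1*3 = -3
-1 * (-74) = 74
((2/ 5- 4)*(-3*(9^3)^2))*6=172186884/ 5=34437376.80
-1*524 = -524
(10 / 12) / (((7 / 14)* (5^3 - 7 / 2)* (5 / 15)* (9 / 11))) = 0.05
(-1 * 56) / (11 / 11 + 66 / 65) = -3640 / 131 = -27.79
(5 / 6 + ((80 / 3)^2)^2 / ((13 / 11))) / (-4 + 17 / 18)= -180224351 / 1287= -140034.46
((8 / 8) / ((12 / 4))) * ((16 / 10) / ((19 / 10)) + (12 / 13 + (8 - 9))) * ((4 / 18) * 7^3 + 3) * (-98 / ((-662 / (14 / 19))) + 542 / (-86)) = -8359031611 / 66795469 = -125.14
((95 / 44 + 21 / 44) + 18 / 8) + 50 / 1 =2415 / 44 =54.89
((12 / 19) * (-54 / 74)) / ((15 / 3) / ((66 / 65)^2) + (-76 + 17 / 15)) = 7056720 / 1072054613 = 0.01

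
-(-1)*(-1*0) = 0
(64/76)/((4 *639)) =4/12141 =0.00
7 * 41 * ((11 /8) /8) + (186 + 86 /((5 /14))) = 152361 /320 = 476.13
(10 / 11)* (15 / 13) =150 / 143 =1.05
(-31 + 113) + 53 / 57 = 4727 / 57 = 82.93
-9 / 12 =-3 / 4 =-0.75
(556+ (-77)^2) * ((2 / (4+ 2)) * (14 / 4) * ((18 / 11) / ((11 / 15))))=2042775 / 121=16882.44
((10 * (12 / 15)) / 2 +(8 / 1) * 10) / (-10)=-42 / 5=-8.40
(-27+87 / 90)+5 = -21.03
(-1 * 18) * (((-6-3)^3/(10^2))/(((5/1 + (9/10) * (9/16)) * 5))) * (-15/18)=-17496/4405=-3.97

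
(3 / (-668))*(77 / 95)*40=-462 / 3173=-0.15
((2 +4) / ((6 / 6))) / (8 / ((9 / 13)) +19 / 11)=594 / 1315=0.45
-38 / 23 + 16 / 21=-430 / 483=-0.89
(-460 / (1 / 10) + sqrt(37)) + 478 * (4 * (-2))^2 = 25998.08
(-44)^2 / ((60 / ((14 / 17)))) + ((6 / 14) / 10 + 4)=109297 / 3570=30.62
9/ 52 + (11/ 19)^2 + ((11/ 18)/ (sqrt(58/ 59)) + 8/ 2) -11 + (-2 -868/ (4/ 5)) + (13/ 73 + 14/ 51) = -76390490701/ 69888156 + 11 * sqrt(3422)/ 1044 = -1092.42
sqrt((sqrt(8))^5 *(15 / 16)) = 2 *sqrt(15) *2^(3 / 4) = 13.03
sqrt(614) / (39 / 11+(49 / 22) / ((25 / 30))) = 55* sqrt(614) / 342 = 3.98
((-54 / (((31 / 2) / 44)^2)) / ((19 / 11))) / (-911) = 4599936 / 16633949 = 0.28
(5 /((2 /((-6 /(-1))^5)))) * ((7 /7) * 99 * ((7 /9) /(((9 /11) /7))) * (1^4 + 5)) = 76839840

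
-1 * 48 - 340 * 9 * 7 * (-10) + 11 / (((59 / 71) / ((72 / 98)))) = 214161.73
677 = 677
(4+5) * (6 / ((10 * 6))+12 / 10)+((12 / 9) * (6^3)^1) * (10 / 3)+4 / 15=29159 / 30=971.97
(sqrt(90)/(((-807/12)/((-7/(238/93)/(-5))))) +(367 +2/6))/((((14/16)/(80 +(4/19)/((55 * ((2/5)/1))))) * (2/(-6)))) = -7759008/77 +223941024 * sqrt(10)/33451495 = -100745.17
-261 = -261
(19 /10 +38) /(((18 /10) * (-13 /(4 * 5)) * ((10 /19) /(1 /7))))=-361 /39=-9.26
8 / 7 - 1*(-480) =3368 / 7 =481.14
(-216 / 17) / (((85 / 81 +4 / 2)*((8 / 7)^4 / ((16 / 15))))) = -1750329 / 671840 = -2.61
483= 483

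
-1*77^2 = -5929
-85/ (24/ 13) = -1105/ 24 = -46.04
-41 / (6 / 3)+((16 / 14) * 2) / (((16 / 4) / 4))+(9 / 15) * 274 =10233 / 70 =146.19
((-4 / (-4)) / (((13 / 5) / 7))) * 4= 140 / 13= 10.77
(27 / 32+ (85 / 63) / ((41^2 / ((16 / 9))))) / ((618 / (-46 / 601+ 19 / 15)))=276571614821 / 169924091561280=0.00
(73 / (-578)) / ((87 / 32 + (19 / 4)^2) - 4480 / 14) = 1168 / 2725559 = 0.00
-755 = -755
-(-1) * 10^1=10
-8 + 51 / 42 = -95 / 14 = -6.79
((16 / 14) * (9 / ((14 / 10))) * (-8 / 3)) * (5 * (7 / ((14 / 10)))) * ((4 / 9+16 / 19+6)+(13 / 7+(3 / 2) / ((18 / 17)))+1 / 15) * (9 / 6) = -50882200 / 6517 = -7807.61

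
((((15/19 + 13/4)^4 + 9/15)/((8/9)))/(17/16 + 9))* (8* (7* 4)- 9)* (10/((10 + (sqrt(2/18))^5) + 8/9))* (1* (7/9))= 2325657781566585/507780659264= 4580.04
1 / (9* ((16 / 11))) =11 / 144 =0.08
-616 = -616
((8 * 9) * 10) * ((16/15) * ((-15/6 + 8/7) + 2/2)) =-1920/7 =-274.29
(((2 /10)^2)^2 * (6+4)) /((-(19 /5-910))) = 2 /113275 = 0.00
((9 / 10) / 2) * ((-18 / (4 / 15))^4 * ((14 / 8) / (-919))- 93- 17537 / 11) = -48001001553 / 2587904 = -18548.22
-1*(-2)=2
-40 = -40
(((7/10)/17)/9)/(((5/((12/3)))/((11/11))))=0.00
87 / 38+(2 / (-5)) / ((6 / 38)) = -139 / 570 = -0.24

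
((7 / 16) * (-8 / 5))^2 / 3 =49 / 300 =0.16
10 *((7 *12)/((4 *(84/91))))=455/2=227.50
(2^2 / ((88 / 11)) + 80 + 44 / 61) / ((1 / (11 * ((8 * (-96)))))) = -41855616 / 61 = -686157.64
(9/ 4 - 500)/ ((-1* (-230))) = -1991/ 920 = -2.16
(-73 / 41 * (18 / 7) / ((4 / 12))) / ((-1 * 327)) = 1314 / 31283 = 0.04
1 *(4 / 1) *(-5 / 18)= -10 / 9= -1.11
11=11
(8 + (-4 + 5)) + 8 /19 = 179 /19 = 9.42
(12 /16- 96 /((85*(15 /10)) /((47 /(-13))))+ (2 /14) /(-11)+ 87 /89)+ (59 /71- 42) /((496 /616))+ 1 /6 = -9305482403387 /200006586780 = -46.53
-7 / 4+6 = 17 / 4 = 4.25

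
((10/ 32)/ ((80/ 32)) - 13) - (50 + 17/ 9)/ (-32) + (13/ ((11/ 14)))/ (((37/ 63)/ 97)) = 318995089/ 117216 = 2721.43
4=4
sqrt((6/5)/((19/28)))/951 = 2 * sqrt(3990)/90345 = 0.00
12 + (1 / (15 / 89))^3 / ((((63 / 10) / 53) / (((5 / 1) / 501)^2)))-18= -2486989492 / 426952701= -5.82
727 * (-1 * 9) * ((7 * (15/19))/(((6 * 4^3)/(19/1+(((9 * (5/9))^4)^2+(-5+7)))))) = -44729943615/1216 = -36784493.10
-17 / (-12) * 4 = 17 / 3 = 5.67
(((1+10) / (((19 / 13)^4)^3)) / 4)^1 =256278936347291 / 8853259676264644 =0.03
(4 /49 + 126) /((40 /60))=9267 /49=189.12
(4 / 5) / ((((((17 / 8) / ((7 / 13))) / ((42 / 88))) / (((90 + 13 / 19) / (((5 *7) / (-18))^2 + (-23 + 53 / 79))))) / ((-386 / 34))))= 204280037856 / 38039643785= 5.37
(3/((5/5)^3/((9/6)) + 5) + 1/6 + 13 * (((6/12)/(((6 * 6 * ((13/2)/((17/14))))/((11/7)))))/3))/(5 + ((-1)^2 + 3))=0.08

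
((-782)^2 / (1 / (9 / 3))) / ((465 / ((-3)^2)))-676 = 5398936 / 155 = 34831.85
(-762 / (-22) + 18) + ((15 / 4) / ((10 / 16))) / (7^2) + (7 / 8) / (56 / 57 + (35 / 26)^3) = 13994035752 / 263966087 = 53.01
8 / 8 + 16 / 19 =35 / 19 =1.84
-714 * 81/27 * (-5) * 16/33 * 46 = 2627520/11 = 238865.45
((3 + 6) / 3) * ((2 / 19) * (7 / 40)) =21 / 380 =0.06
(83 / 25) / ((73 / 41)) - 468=-850697 / 1825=-466.14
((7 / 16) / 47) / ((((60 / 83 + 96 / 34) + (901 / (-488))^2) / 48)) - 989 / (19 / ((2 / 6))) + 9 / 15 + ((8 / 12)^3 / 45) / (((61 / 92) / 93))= -812754990383472706 / 51560608339946655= -15.76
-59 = -59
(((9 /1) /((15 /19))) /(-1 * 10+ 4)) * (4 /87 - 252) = 478.71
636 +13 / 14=8917 / 14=636.93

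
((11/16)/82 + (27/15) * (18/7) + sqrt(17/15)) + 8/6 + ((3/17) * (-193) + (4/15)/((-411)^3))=-4566953648415143/162591381479520 + sqrt(255)/15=-27.02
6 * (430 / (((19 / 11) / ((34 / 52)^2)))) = 2050455 / 3211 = 638.57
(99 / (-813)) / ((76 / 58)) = -957 / 10298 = -0.09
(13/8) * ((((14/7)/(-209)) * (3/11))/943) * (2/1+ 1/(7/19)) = -117/5518436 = -0.00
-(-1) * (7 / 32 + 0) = 7 / 32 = 0.22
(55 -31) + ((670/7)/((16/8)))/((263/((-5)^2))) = 52559/1841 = 28.55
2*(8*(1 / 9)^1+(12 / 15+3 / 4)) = 439 / 90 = 4.88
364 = 364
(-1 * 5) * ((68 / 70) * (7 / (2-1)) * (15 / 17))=-30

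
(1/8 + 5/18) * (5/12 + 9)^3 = 336.32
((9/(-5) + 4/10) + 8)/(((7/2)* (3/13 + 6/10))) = 143/63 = 2.27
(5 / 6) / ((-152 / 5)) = -25 / 912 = -0.03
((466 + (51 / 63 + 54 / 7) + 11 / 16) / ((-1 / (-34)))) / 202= 2714407 / 33936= 79.99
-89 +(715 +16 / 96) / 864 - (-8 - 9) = -368957 / 5184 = -71.17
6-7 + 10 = 9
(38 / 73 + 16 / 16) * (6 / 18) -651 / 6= -107.99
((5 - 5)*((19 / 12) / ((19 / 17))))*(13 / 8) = 0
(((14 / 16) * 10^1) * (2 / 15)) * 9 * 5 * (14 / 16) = 735 / 16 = 45.94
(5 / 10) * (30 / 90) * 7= 7 / 6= 1.17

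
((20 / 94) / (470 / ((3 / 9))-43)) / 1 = 10 / 64249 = 0.00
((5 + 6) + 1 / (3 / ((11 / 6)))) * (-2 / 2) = -11.61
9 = 9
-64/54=-32/27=-1.19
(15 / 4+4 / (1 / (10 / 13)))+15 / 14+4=4331 / 364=11.90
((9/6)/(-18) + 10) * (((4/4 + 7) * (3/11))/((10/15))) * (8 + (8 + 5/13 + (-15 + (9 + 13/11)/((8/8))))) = 375.38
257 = 257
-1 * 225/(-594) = 25/66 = 0.38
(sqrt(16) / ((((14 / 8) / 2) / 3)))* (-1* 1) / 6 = -16 / 7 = -2.29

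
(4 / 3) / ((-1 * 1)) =-4 / 3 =-1.33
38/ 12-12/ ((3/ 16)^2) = -2029/ 6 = -338.17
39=39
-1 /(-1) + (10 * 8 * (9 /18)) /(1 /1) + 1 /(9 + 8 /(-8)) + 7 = 385 /8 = 48.12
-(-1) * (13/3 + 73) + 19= 289/3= 96.33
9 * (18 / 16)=81 / 8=10.12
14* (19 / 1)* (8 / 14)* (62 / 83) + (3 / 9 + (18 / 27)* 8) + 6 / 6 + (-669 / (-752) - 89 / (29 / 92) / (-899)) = 592704713219 / 4881742608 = 121.41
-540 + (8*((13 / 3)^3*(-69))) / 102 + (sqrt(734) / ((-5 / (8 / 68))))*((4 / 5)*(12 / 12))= -449984 / 459 - 8*sqrt(734) / 425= -980.87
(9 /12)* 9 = 27 /4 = 6.75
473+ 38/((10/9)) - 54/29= 73274/145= 505.34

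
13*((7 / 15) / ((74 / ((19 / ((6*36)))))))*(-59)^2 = 25.10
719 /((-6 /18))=-2157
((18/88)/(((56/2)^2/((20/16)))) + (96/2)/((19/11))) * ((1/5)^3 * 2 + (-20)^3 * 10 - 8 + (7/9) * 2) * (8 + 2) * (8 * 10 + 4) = -9758338582642/5225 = -1867624609.12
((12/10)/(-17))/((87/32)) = -64/2465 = -0.03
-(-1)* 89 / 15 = 89 / 15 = 5.93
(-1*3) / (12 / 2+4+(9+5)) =-0.12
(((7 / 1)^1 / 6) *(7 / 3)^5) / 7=16807 / 1458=11.53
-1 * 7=-7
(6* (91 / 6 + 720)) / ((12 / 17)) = 74987 / 12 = 6248.92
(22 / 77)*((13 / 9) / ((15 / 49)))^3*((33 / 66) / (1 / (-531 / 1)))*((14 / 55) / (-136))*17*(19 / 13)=22288485401 / 60142500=370.59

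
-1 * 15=-15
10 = 10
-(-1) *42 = 42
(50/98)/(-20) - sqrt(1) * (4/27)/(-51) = -6101/269892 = -0.02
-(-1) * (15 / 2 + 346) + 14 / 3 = 2149 / 6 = 358.17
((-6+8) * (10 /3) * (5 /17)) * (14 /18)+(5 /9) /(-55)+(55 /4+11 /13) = 4229939 /262548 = 16.11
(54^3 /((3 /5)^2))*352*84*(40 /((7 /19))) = 1404158976000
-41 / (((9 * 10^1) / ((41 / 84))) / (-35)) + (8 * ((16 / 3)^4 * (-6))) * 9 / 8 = -9435503 / 216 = -43682.88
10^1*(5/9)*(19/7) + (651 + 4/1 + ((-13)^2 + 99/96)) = 1693663/2016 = 840.11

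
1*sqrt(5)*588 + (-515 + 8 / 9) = -4627 / 9 + 588*sqrt(5) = 800.70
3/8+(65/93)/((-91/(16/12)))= 5699/15624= 0.36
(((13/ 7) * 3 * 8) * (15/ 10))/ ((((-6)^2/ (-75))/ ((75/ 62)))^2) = 45703125/ 107632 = 424.62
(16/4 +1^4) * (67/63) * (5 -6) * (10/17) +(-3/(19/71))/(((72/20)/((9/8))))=-2159015/325584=-6.63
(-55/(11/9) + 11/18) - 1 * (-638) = 10685/18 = 593.61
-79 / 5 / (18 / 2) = -79 / 45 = -1.76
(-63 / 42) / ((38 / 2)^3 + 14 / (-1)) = -3 / 13690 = -0.00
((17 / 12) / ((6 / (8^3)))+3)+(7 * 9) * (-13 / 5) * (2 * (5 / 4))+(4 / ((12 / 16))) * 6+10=-4385 / 18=-243.61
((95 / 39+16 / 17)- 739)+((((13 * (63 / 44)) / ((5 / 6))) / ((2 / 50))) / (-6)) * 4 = -8079883 / 7293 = -1107.90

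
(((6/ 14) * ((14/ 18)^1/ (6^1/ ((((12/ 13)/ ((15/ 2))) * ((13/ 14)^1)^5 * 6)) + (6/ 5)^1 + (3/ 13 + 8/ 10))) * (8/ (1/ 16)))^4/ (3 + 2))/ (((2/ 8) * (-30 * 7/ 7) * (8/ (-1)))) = 44655352729015167037210624/ 155291511592815033154452075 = 0.29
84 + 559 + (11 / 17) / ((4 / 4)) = 10942 / 17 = 643.65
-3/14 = -0.21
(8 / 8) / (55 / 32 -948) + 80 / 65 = 484080 / 393653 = 1.23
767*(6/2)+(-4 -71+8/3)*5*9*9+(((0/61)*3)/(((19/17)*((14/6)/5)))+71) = -26923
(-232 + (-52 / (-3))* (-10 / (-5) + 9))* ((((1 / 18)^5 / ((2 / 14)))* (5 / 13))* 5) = -5425 / 18423288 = -0.00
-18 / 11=-1.64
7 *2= 14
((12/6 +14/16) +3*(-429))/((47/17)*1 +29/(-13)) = -2270333/944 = -2405.01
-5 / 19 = -0.26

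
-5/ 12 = -0.42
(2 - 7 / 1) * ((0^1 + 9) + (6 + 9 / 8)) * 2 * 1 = -161.25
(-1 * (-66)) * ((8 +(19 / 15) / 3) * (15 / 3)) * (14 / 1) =116732 / 3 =38910.67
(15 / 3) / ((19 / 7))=35 / 19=1.84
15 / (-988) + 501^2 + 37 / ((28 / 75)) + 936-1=435768674 / 1729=252035.09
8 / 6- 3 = -5 / 3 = -1.67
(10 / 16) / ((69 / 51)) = 85 / 184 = 0.46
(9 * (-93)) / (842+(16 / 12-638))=-2511 / 616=-4.08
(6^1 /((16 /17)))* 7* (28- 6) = 3927 /4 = 981.75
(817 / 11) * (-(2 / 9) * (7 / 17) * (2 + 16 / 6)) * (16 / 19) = -134848 / 5049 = -26.71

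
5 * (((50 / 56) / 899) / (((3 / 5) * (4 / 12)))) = 625 / 25172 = 0.02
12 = 12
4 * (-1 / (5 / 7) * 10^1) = -56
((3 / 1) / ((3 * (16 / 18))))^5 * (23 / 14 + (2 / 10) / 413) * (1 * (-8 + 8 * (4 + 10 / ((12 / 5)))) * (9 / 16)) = 51698757627 / 541327360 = 95.50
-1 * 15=-15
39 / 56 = 0.70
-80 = -80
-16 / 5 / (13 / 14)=-224 / 65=-3.45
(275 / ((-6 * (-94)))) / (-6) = -275 / 3384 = -0.08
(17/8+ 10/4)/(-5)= -37/40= -0.92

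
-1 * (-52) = 52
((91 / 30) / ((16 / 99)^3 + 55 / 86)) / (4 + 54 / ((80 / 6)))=723196188 / 1235530123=0.59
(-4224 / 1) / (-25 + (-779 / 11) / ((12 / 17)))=557568 / 16543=33.70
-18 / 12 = -3 / 2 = -1.50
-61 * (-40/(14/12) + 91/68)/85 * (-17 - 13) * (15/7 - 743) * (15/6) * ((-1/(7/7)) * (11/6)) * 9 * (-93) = 114195671264565/56644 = 2016024137.85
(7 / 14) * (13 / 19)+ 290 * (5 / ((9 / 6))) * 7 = 6767.01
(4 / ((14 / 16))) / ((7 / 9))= 288 / 49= 5.88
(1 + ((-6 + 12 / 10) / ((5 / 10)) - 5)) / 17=-0.80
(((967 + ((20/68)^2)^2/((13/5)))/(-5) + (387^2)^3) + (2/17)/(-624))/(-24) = -437709602182020159051491/3127026240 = -139976312505142.32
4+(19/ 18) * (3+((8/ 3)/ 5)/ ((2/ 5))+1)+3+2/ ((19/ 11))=7073/ 513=13.79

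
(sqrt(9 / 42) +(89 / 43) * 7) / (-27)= -623 / 1161 - sqrt(42) / 378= -0.55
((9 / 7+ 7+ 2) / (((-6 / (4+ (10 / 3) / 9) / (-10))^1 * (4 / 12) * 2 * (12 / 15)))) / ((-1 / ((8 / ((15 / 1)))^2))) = -7552 / 189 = -39.96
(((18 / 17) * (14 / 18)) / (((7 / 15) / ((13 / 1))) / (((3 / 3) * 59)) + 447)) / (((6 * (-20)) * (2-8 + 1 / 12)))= 16107 / 6207289594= 0.00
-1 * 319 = -319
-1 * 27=-27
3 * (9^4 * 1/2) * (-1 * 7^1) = -137781/2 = -68890.50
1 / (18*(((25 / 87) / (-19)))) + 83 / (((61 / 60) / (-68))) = -50829611 / 9150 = -5555.15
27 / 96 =0.28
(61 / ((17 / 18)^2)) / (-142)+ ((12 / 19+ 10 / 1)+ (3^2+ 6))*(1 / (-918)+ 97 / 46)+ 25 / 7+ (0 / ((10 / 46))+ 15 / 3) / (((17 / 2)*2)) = 97286108504 / 1694725767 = 57.41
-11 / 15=-0.73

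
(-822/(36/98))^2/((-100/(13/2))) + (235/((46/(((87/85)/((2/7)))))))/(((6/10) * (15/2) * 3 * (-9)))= -2061560642743/6334200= -325465.04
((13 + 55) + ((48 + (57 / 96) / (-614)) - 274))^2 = 9637317986409 / 386043904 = 24964.31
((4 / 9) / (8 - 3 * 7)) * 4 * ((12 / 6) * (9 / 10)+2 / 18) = -1376 / 5265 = -0.26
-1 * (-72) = 72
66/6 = 11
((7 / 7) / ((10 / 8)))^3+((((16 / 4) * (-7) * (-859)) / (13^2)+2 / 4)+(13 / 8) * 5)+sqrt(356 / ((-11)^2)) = 2 * sqrt(89) / 11+25596153 / 169000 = 153.17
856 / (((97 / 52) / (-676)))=-30090112 / 97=-310207.34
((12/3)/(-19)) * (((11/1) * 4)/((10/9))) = -792/95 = -8.34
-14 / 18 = -0.78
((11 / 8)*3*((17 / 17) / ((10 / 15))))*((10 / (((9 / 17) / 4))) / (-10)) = -187 / 4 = -46.75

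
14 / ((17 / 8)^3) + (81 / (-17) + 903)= 4420198 / 4913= 899.69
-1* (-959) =959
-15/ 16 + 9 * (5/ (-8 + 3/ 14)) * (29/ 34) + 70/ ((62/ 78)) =75546435/ 919088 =82.20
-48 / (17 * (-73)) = 48 / 1241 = 0.04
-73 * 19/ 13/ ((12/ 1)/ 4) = -1387/ 39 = -35.56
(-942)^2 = 887364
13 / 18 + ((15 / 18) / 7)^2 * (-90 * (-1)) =881 / 441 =2.00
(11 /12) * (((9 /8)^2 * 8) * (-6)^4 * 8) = 96228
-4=-4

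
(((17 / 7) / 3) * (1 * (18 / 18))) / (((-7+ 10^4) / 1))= 17 / 209853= 0.00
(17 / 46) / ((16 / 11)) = 187 / 736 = 0.25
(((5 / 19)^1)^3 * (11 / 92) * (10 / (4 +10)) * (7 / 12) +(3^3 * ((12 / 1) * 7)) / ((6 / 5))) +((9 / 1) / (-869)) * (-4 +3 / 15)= 1890.04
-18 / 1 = -18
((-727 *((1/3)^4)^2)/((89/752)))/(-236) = 136676/34451811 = 0.00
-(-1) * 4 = 4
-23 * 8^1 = -184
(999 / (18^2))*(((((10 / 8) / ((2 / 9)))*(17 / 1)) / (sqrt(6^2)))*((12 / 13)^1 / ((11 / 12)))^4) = 21129569280 / 418161601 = 50.53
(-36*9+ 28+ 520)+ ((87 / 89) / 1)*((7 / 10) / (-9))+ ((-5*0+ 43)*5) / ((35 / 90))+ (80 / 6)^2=53522117 / 56070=954.56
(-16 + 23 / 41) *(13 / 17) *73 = -600717 / 697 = -861.86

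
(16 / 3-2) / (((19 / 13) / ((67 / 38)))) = 4355 / 1083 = 4.02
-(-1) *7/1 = 7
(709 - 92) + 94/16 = 4983/8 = 622.88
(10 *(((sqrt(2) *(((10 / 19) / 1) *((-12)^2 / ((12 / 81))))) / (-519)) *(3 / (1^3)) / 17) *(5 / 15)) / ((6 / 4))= -21600 *sqrt(2) / 55879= -0.55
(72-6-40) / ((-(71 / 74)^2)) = -142376 / 5041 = -28.24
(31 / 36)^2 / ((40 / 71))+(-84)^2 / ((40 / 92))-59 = 838310663 / 51840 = 16171.12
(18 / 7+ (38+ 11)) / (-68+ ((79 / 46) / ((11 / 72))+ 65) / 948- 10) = -86583684 / 130819801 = -0.66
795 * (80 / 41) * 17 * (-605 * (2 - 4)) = 1308252000 / 41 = 31908585.37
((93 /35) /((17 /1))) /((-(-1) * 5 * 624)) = 31 /618800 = 0.00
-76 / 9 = -8.44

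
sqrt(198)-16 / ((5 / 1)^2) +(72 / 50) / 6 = -2 / 5 +3* sqrt(22) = 13.67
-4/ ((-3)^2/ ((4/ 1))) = -16/ 9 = -1.78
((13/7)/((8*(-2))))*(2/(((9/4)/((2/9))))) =-13/567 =-0.02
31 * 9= 279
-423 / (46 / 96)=-20304 / 23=-882.78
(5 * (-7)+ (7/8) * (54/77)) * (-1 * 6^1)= 4539/22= 206.32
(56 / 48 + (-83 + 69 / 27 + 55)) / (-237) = 437 / 4266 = 0.10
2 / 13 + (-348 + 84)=-263.85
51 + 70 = 121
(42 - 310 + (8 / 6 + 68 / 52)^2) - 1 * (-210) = -77609 / 1521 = -51.02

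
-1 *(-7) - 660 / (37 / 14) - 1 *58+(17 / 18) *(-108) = -14901 / 37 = -402.73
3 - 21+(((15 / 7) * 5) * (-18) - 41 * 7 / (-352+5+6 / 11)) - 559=-20515380 / 26677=-769.03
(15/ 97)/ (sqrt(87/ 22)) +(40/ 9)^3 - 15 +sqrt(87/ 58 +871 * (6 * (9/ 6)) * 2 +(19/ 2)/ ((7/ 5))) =5 * sqrt(1914)/ 2813 +53065/ 729 +2 * sqrt(192157)/ 7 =198.11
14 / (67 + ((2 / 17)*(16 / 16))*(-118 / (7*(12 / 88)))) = 4998 / 18727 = 0.27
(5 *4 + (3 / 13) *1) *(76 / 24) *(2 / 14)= 4997 / 546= 9.15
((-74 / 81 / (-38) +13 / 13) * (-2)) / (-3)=3152 / 4617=0.68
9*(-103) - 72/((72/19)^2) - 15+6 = -67753/72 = -941.01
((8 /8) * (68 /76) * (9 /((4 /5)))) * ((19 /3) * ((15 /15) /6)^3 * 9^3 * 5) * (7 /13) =240975 /416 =579.27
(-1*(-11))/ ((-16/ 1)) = -11/ 16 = -0.69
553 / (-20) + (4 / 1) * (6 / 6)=-473 / 20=-23.65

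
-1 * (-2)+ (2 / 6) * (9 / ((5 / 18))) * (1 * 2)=118 / 5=23.60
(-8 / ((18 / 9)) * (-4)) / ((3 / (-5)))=-80 / 3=-26.67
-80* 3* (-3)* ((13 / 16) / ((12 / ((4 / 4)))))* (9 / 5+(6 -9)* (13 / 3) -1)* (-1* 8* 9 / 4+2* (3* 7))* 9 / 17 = -128466 / 17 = -7556.82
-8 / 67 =-0.12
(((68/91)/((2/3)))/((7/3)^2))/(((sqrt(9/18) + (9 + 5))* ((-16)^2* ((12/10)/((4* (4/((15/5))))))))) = 0.00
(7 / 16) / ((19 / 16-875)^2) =112 / 195468361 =0.00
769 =769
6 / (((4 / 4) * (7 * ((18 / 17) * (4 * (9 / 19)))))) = 323 / 756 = 0.43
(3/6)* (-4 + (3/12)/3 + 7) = 1.54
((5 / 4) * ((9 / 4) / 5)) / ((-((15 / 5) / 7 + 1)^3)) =-3087 / 16000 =-0.19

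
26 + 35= 61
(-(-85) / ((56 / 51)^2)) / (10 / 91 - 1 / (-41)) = 39279435 / 74816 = 525.01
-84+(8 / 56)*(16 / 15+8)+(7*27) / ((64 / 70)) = 416687 / 3360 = 124.01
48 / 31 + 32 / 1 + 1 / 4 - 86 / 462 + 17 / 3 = 375035 / 9548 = 39.28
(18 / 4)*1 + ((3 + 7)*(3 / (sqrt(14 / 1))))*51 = 9 / 2 + 765*sqrt(14) / 7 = 413.41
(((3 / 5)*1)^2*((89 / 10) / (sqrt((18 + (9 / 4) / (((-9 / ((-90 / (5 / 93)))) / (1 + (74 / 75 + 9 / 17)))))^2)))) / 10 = 1513 / 5057400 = 0.00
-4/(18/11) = -2.44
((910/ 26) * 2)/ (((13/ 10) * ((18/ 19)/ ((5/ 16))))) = 16625/ 936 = 17.76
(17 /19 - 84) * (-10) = 15790 /19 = 831.05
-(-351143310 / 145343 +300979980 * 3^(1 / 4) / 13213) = 351143310 / 145343 - 300979980 * 3^(1 / 4) / 13213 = -27562.99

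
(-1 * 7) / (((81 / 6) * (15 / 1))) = -14 / 405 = -0.03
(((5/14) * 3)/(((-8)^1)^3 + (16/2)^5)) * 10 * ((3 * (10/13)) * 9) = 1125/163072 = 0.01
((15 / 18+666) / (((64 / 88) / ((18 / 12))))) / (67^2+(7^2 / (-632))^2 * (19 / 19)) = 549345302 / 1793016737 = 0.31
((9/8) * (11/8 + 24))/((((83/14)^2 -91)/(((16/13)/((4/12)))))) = -89523/47437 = -1.89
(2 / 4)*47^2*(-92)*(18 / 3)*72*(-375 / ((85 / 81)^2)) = 4320147661920 / 289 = 14948607826.71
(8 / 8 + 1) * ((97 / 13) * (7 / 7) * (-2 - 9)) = -2134 / 13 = -164.15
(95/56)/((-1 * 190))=-0.01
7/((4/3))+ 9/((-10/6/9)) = -867/20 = -43.35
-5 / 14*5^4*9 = -28125 / 14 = -2008.93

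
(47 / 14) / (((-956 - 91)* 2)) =-47 / 29316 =-0.00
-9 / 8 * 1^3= -9 / 8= -1.12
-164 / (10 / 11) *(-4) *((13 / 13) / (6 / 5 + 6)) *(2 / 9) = 1804 / 81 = 22.27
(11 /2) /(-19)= -11 /38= -0.29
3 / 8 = 0.38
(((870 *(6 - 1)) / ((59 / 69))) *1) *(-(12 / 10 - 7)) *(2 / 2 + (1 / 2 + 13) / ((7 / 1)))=35687835 / 413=86411.22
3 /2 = 1.50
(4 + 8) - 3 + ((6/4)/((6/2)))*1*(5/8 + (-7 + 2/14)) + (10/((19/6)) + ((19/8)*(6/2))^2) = 509081/8512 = 59.81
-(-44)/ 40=11/ 10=1.10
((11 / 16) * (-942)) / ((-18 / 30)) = 8635 / 8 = 1079.38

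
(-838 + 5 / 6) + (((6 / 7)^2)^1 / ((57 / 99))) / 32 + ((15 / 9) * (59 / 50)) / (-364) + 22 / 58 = -4405340761 / 5264805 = -836.75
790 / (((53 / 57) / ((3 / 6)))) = 424.81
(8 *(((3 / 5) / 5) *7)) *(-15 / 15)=-168 / 25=-6.72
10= 10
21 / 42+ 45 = 91 / 2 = 45.50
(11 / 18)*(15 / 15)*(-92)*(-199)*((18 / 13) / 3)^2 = 2383.29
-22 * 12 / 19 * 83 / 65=-21912 / 1235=-17.74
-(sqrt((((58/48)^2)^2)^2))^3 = -353814783205469041/36520347436056576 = -9.69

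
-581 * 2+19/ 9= -10439/ 9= -1159.89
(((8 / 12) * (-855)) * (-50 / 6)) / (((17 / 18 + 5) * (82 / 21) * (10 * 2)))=89775 / 8774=10.23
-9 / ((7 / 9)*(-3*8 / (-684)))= -4617 / 14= -329.79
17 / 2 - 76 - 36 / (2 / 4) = -279 / 2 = -139.50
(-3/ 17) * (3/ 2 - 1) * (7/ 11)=-21/ 374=-0.06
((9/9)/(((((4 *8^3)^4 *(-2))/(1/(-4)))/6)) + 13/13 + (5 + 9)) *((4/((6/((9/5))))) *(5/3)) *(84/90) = 28.00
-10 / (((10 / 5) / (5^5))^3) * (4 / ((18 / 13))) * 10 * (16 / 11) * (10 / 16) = -99182128906250 / 99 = -1001839685921.72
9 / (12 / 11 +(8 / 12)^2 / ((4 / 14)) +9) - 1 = -262 / 1153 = -0.23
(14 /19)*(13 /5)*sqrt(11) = 182*sqrt(11) /95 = 6.35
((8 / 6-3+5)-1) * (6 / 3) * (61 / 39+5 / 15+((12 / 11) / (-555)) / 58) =61138448 / 6904755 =8.85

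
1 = 1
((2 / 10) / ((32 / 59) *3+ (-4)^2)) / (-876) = -59 / 4555200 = -0.00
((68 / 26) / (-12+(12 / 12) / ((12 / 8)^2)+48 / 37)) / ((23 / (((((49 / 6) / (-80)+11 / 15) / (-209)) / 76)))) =571761 / 1297893076480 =0.00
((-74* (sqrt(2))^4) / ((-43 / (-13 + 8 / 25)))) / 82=-46916 / 44075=-1.06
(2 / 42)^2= 1 / 441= 0.00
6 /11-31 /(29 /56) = -18922 /319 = -59.32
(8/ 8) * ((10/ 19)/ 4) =5/ 38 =0.13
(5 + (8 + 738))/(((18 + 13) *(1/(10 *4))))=30040/31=969.03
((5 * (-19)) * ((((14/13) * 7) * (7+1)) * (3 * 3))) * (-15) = 10054800/13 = 773446.15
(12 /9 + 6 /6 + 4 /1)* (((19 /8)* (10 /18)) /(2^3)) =1805 /1728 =1.04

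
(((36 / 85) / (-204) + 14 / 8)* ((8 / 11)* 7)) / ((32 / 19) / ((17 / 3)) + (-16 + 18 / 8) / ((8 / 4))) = -21499184 / 15892195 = -1.35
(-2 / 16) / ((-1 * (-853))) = -1 / 6824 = -0.00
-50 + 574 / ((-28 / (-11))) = 351 / 2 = 175.50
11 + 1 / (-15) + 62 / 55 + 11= 761 / 33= 23.06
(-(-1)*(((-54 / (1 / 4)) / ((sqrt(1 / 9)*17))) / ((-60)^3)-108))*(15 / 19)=-5507991 / 64600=-85.26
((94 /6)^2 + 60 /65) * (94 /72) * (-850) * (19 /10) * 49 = -107210119625 /4212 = -25453494.69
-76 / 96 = -19 / 24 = -0.79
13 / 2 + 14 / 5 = 93 / 10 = 9.30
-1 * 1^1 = -1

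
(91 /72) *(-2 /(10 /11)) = -1001 /360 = -2.78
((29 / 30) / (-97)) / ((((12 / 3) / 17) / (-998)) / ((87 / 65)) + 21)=-0.00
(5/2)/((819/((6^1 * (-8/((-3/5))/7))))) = 200/5733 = 0.03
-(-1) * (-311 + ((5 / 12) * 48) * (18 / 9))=-271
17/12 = 1.42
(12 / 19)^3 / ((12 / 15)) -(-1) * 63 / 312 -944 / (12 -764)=59414737 / 33526792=1.77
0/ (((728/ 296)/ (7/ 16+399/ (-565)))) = 0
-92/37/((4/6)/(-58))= 8004/37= 216.32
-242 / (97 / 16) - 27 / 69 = -89929 / 2231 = -40.31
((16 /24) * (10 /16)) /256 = 5 /3072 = 0.00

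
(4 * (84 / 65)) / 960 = 7 / 1300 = 0.01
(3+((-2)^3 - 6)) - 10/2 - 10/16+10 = -53/8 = -6.62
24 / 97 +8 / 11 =1040 / 1067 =0.97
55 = 55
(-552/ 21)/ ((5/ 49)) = -1288/ 5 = -257.60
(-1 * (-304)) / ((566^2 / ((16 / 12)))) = 304 / 240267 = 0.00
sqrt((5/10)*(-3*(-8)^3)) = 16*sqrt(3) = 27.71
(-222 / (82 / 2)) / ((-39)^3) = 0.00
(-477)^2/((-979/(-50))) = 11376450/979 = 11620.48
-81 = -81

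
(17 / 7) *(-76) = -1292 / 7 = -184.57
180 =180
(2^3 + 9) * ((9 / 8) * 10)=765 / 4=191.25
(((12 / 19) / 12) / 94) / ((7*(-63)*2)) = -0.00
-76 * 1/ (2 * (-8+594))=-19/ 293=-0.06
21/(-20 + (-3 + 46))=21/23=0.91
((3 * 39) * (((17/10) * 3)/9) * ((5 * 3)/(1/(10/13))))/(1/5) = 3825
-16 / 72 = -2 / 9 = -0.22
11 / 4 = 2.75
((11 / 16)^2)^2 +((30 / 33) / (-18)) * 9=-166629 / 720896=-0.23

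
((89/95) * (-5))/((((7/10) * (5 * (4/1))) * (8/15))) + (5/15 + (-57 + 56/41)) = -14638861/261744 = -55.93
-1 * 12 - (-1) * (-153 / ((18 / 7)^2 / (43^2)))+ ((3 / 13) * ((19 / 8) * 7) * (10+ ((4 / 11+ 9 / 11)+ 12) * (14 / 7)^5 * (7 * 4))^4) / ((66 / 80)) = 6843817126697311391592713 / 75371868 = 90800683441961547.13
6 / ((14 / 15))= 6.43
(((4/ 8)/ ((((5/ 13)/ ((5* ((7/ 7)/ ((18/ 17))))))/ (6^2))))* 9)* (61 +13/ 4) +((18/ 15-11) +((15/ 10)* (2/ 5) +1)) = 2555701/ 20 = 127785.05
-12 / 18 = -2 / 3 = -0.67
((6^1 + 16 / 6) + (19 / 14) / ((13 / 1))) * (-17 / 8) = -81413 / 4368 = -18.64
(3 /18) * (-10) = -5 /3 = -1.67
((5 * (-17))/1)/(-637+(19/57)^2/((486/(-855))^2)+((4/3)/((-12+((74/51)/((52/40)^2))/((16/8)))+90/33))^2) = 392040441994801140/2936306255231127899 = 0.13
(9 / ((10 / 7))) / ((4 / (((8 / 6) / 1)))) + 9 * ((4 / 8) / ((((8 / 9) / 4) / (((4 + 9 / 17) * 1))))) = 31899 / 340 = 93.82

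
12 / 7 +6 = 54 / 7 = 7.71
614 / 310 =307 / 155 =1.98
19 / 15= 1.27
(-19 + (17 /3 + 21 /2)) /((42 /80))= -340 /63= -5.40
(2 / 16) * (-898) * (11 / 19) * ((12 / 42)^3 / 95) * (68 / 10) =-335852 / 3095575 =-0.11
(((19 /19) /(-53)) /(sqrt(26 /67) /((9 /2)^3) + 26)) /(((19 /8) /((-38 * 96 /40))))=3418228512 /122664545935 - 279936 * sqrt(1742) /1594639097155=0.03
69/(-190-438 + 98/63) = -621/5638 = -0.11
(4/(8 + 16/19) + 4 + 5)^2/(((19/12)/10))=1576090/2793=564.30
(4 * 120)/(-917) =-480/917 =-0.52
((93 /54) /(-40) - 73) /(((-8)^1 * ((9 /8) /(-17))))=-894047 /6480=-137.97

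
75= 75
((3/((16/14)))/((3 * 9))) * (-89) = -623/72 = -8.65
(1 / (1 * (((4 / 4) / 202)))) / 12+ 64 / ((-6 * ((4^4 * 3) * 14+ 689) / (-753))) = 1203733 / 68646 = 17.54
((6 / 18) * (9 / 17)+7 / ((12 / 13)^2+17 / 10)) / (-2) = -214049 / 146642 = -1.46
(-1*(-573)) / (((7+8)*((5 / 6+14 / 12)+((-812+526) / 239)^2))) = 10910111 / 980190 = 11.13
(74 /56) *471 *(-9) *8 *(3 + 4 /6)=-1150182 /7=-164311.71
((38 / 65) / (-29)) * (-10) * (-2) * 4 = -608 / 377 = -1.61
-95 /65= -19 /13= -1.46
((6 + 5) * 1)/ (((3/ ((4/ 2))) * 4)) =11/ 6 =1.83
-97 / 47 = -2.06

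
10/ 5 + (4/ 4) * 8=10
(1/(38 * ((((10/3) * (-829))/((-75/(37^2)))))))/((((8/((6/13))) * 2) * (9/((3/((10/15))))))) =135/17940515008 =0.00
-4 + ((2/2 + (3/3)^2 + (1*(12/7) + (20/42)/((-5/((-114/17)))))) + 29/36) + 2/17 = 781/612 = 1.28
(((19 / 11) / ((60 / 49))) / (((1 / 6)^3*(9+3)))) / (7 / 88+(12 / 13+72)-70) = 48412 / 5725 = 8.46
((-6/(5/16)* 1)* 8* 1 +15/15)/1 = -763/5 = -152.60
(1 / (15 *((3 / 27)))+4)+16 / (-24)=59 / 15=3.93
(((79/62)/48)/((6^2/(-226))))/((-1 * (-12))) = -8927/642816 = -0.01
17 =17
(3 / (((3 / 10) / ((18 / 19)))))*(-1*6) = -1080 / 19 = -56.84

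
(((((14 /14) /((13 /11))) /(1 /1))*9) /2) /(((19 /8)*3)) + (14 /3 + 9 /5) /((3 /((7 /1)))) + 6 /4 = 17.12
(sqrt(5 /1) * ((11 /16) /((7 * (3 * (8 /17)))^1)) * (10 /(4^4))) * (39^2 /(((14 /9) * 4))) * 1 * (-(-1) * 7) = 10.40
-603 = -603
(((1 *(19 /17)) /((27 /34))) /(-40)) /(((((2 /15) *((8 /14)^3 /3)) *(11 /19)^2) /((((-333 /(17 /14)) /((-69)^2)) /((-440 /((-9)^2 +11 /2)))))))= -105414606059 /735417323520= -0.14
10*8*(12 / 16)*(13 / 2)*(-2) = -780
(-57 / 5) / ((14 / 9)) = -513 / 70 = -7.33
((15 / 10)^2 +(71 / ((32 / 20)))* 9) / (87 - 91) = -3213 / 32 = -100.41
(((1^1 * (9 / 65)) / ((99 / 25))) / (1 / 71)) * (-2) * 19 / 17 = -13490 / 2431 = -5.55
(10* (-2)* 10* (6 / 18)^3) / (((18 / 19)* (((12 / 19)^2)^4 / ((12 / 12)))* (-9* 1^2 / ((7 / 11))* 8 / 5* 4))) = 282351735556625 / 82752557285376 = 3.41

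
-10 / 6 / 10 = -1 / 6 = -0.17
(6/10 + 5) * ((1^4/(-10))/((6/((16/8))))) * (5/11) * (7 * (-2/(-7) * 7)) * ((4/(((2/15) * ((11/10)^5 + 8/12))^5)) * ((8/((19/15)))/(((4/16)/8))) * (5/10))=-5786802000000000000000000000000000000/31098266809645448424302161957537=-186081.17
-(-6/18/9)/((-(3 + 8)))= -0.00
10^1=10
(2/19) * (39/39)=2/19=0.11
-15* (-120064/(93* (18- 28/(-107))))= 32117120/30287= 1060.43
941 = 941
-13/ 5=-2.60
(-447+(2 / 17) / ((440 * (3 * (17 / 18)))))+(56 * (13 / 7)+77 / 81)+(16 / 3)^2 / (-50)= -4411191901 / 12874950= -342.62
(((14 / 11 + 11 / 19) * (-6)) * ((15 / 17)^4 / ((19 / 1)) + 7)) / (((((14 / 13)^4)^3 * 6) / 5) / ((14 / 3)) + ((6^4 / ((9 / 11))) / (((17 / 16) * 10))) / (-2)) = 27948002804669434322485 / 26442177876126302332592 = 1.06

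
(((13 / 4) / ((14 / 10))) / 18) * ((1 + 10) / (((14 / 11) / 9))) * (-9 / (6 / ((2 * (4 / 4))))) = -23595 / 784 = -30.10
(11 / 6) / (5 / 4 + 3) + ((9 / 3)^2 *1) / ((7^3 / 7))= 1537 / 2499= 0.62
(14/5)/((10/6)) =42/25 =1.68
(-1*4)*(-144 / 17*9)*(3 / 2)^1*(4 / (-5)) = -31104 / 85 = -365.93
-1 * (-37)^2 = -1369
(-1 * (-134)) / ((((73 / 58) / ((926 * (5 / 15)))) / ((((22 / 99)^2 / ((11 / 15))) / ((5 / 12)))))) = 115149952 / 21681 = 5311.10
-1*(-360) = 360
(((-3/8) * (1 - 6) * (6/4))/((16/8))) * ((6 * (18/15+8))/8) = 621/64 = 9.70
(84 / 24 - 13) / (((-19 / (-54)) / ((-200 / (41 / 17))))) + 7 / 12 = 1101887 / 492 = 2239.61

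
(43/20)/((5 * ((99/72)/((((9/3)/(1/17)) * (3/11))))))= 4.35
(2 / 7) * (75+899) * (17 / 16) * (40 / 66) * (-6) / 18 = -59.73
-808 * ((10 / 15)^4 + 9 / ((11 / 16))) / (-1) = 9566720 / 891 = 10737.06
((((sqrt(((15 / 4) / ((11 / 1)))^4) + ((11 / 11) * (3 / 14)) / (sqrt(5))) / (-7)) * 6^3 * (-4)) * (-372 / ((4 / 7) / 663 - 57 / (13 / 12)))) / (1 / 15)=119865096 * sqrt(5) / 213661 + 5618676375 / 3693283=2775.77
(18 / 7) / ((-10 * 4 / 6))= -27 / 70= -0.39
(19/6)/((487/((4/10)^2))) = 38/36525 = 0.00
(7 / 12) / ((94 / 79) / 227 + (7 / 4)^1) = 125531 / 377721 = 0.33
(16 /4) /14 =2 /7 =0.29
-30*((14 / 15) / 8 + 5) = -307 / 2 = -153.50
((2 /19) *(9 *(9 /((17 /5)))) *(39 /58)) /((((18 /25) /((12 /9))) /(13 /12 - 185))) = -574.31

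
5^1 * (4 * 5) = 100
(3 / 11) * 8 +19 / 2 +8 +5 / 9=4007 / 198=20.24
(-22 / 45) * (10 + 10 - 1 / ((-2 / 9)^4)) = 190.70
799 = 799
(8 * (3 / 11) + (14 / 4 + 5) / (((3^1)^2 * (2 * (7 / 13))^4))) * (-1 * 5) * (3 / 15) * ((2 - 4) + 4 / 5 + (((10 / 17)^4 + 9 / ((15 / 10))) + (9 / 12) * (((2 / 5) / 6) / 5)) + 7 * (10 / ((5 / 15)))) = -5625535009067717 / 9075592310400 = -619.85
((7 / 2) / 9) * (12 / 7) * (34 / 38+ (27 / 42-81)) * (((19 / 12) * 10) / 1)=-105685 / 126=-838.77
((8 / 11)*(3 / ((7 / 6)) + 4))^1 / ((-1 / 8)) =-2944 / 77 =-38.23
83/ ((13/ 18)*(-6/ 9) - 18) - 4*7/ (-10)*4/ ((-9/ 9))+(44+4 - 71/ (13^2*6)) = 81562409/ 2529930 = 32.24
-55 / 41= -1.34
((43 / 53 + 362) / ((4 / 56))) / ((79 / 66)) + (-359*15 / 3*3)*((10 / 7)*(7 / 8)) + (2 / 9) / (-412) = -38623084231 / 15525396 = -2487.74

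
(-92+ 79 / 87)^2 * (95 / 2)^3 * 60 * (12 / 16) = 269239863671875 / 6728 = 40017815646.83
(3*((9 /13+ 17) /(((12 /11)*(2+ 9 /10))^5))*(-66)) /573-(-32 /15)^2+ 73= 56458028606623849 /825052764065400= 68.43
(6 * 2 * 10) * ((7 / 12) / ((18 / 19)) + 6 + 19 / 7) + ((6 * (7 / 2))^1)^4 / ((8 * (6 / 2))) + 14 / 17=79029533 / 8568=9223.80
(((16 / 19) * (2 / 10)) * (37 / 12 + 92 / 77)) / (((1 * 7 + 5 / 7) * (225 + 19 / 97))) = 383441 / 924492690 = 0.00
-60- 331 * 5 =-1715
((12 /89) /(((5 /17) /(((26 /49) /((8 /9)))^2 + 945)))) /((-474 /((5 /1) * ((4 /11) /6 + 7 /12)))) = -17492596335 /5942263712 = -2.94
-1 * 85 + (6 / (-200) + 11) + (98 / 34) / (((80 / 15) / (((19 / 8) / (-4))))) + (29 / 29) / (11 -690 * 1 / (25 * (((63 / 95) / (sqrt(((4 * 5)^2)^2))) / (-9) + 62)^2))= -328661785444424804489 / 4425830140591628800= -74.26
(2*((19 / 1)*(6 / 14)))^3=1481544 / 343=4319.37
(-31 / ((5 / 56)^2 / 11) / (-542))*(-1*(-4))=2138752 / 6775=315.68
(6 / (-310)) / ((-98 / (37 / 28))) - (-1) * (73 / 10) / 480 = 0.02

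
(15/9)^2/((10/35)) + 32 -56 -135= -2687/18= -149.28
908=908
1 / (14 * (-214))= -1 / 2996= -0.00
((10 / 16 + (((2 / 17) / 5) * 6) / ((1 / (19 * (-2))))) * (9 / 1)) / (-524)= 29007 / 356320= 0.08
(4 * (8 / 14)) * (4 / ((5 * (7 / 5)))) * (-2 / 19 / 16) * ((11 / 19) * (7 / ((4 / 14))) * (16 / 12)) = -176 / 1083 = -0.16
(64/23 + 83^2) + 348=166515/23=7239.78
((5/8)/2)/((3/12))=5/4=1.25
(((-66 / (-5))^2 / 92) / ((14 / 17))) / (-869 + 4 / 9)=-166617 / 62926850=-0.00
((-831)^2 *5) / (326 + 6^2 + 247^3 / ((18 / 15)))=20716830 / 75348287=0.27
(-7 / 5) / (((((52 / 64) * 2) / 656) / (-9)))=330624 / 65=5086.52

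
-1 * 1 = -1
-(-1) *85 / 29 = 85 / 29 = 2.93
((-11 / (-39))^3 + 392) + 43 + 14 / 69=593794030 / 1364337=435.23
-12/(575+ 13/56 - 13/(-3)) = -2016/97367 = -0.02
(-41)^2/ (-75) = -1681/ 75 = -22.41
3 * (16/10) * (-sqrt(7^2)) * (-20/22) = 336/11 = 30.55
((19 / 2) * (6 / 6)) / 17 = 19 / 34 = 0.56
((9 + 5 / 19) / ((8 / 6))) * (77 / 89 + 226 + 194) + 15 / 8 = 39579957 / 13528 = 2925.78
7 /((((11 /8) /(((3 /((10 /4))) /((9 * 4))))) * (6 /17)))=238 /495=0.48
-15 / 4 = -3.75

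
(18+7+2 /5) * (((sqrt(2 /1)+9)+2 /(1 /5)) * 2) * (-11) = -53086 /5 - 2794 * sqrt(2) /5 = -11407.46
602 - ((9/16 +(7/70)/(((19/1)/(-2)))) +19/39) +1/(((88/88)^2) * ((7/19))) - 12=245521513/414960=591.68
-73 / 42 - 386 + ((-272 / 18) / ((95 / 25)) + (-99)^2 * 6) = 139843799 / 2394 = 58414.29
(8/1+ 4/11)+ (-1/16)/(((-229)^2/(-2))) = 38596587/4614808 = 8.36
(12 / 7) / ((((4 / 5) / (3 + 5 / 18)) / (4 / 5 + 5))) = 1711 / 42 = 40.74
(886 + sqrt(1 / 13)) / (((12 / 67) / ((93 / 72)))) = 2077 *sqrt(13) / 3744 + 920111 / 144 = 6391.66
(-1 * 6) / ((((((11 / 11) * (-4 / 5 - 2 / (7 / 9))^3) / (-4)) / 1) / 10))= -1286250 / 205379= -6.26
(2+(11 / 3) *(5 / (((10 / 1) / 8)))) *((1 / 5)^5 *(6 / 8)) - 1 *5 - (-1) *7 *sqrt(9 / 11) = -1249 / 250+21 *sqrt(11) / 11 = 1.34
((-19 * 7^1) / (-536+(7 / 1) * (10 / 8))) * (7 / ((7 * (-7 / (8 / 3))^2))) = 256 / 6993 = 0.04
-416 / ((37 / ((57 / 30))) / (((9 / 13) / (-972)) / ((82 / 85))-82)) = 358742078 / 204795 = 1751.71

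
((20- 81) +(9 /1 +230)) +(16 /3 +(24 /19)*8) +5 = 11311 /57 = 198.44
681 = 681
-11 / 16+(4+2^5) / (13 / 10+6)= 4957 / 1168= 4.24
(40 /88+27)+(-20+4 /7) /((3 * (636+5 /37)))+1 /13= 1945248973 /70681611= 27.52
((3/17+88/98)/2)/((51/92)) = 41170/42483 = 0.97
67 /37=1.81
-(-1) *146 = 146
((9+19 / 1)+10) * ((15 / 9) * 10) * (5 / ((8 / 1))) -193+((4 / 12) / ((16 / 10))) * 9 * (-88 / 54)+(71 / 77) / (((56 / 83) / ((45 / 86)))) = 669142601 / 3337488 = 200.49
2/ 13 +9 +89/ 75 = 10082/ 975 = 10.34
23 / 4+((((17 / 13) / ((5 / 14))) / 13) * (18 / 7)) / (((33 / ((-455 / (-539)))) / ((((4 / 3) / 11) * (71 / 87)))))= 242440369 / 42150108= 5.75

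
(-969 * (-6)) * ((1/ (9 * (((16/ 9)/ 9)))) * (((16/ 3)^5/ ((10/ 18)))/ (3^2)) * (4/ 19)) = 8912896/ 15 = 594193.07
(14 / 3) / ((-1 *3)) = -14 / 9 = -1.56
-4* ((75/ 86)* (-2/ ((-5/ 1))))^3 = -13500/ 79507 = -0.17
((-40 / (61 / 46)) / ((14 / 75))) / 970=-6900 / 41419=-0.17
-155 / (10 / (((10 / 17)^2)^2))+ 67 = 5440907 / 83521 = 65.14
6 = 6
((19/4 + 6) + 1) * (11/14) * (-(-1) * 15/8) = 7755/448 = 17.31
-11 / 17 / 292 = -11 / 4964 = -0.00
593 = 593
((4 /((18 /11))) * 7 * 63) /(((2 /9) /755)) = 3662505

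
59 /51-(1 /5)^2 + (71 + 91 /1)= 207974 /1275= 163.12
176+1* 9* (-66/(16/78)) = -10879/4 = -2719.75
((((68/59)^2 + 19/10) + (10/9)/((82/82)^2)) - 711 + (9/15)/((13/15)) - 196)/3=-3673509137/12218310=-300.66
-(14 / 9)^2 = -196 / 81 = -2.42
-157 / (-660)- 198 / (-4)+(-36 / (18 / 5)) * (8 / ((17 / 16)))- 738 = -8567101 / 11220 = -763.56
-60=-60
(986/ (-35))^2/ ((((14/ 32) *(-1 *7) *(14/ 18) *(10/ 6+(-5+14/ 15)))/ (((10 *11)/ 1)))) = 256659744/ 16807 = 15271.00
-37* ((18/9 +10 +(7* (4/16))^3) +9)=-975.30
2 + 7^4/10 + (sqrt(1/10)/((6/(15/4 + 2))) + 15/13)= 23* sqrt(10)/240 + 31623/130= 243.56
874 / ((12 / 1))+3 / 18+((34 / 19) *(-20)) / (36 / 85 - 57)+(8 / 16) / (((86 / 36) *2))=579420277 / 7857906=73.74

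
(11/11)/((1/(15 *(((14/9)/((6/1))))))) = 35/9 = 3.89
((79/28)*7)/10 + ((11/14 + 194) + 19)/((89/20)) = 1246417/24920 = 50.02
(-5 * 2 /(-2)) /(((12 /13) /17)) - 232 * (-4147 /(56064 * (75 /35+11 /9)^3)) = 6178762963321 /66773121024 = 92.53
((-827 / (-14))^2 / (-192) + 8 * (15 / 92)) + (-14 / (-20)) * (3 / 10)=-16.66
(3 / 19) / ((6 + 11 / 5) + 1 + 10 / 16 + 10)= 120 / 15067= 0.01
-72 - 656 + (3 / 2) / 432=-209663 / 288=-728.00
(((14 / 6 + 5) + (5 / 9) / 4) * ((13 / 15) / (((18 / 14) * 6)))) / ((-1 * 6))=-24479 / 174960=-0.14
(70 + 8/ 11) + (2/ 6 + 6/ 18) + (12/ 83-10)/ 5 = 950746/ 13695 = 69.42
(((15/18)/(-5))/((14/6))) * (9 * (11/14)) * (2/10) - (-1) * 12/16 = 159/245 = 0.65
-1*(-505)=505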